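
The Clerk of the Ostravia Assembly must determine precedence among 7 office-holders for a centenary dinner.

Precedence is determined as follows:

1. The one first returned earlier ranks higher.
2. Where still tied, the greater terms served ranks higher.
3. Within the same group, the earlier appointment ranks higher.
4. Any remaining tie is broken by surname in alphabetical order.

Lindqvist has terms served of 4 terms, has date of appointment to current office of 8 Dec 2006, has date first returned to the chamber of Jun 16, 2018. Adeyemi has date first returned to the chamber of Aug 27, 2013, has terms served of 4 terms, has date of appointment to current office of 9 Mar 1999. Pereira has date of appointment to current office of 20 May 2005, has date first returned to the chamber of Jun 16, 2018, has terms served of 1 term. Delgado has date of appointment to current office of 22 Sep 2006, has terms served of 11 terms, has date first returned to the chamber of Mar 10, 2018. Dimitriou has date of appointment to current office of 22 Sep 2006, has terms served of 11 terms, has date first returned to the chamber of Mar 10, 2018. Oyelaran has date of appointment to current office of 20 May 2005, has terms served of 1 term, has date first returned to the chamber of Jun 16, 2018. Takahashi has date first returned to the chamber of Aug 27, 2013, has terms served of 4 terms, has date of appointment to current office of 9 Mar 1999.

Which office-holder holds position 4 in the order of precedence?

Dimitriou

By date first returned to the chamber (earlier first): Adeyemi and Takahashi (both Aug 27, 2013); then Delgado and Dimitriou (both Mar 10, 2018); then Lindqvist, Oyelaran and Pereira (each Jun 16, 2018).
Adeyemi and Takahashi both have terms served 4 terms, so the next rule applies.
Adeyemi and Takahashi both have date of appointment to current office 9 Mar 1999, so the next rule applies.
Among Adeyemi and Takahashi, alphabetically by surname: Adeyemi before Takahashi.
Delgado and Dimitriou both have terms served 11 terms, so the next rule applies.
Delgado and Dimitriou both have date of appointment to current office 22 Sep 2006, so the next rule applies.
Among Delgado and Dimitriou, alphabetically by surname: Delgado before Dimitriou.
Among Lindqvist, Oyelaran and Pereira, by terms served (higher first): Lindqvist (4 terms) before Oyelaran and Pereira (1 term).
Oyelaran and Pereira both have date of appointment to current office 20 May 2005, so the next rule applies.
Among Oyelaran and Pereira, alphabetically by surname: Oyelaran before Pereira.
Order: Adeyemi, Takahashi, Delgado, Dimitriou, Lindqvist, Oyelaran, Pereira.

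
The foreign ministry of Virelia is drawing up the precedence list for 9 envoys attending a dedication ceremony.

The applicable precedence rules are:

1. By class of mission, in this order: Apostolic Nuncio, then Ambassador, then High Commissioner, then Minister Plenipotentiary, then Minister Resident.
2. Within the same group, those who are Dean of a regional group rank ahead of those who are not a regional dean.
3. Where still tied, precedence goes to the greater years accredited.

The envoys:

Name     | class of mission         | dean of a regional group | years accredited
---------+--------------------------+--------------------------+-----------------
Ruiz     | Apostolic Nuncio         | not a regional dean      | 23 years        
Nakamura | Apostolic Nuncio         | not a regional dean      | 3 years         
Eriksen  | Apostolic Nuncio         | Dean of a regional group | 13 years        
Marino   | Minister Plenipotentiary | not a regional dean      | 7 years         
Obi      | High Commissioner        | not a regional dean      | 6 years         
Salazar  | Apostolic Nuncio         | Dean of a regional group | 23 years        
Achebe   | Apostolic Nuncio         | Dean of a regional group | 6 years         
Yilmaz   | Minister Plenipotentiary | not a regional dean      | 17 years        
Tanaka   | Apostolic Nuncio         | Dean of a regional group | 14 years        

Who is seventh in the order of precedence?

By class of mission: Salazar, Tanaka, Eriksen, Achebe, Ruiz and Nakamura (Apostolic Nuncio); then Obi (High Commissioner); then Yilmaz and Marino (Minister Plenipotentiary).
Among Salazar, Tanaka, Eriksen, Achebe, Ruiz and Nakamura, Dean of a regional group before not a regional dean: Salazar, Tanaka, Eriksen and Achebe (Dean of a regional group) before Ruiz and Nakamura (not a regional dean).
Among Salazar, Tanaka, Eriksen and Achebe, by years accredited (higher first): Salazar (23 years) before Tanaka (14 years) before Eriksen (13 years) before Achebe (6 years).
Among Ruiz and Nakamura, by years accredited (higher first): Ruiz (23 years) before Nakamura (3 years).
Yilmaz and Marino are each not a regional dean, so the next rule applies.
Among Yilmaz and Marino, by years accredited (higher first): Yilmaz (17 years) before Marino (7 years).
Order: Salazar, Tanaka, Eriksen, Achebe, Ruiz, Nakamura, Obi, Yilmaz, Marino.

Obi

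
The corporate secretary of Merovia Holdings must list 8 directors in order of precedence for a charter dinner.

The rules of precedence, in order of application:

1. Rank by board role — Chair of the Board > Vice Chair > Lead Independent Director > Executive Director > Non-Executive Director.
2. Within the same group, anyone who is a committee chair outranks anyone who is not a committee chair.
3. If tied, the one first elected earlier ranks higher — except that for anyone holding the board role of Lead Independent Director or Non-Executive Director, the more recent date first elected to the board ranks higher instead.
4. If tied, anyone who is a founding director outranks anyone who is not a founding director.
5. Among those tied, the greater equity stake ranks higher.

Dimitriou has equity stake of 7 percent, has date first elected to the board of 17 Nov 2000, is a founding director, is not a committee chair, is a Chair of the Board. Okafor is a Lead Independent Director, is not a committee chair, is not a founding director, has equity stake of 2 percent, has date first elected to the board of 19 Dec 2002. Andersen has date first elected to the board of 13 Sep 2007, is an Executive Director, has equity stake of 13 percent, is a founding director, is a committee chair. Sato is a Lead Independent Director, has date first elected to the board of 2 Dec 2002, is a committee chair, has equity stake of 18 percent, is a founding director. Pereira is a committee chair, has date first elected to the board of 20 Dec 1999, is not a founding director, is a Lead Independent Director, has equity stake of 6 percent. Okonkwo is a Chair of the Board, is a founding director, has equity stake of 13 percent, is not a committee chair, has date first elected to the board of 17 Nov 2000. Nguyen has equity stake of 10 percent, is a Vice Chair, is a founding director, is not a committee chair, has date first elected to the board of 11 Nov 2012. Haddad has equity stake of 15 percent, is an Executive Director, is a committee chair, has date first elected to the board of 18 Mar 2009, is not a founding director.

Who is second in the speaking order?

By board role: Okonkwo and Dimitriou (Chair of the Board); then Nguyen (Vice Chair); then Sato, Pereira and Okafor (Lead Independent Director); then Andersen and Haddad (Executive Director).
Okonkwo and Dimitriou are each not a committee chair, so the next rule applies.
Okonkwo and Dimitriou both have date first elected to the board 17 Nov 2000, so the next rule applies.
Okonkwo and Dimitriou are each a founding director, so the next rule applies.
Among Okonkwo and Dimitriou, by equity stake (higher first): Okonkwo (13 percent) before Dimitriou (7 percent).
Among Sato, Pereira and Okafor, a committee chair before not a committee chair: Sato and Pereira (a committee chair) before Okafor (not a committee chair).
Among Sato and Pereira, by date first elected to the board (later first) (reversed rule for this group): Sato (2 Dec 2002) before Pereira (20 Dec 1999).
Andersen and Haddad are each a committee chair, so the next rule applies.
Among Andersen and Haddad, by date first elected to the board (earlier first): Andersen (13 Sep 2007) before Haddad (18 Mar 2009).
Order: Okonkwo, Dimitriou, Nguyen, Sato, Pereira, Okafor, Andersen, Haddad.

Dimitriou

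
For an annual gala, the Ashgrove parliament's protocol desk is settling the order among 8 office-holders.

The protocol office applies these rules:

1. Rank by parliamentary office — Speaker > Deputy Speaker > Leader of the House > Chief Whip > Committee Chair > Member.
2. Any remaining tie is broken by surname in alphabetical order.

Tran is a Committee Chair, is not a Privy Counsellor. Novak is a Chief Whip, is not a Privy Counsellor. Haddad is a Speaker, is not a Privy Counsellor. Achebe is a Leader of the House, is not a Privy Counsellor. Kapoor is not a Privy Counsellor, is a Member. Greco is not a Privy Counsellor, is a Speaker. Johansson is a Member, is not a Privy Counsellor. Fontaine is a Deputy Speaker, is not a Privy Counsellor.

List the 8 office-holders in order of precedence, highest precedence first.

By parliamentary office: Greco and Haddad (Speaker); then Fontaine (Deputy Speaker); then Achebe (Leader of the House); then Novak (Chief Whip); then Tran (Committee Chair); then Johansson and Kapoor (Member).
Among Greco and Haddad, alphabetically by surname: Greco before Haddad.
Among Johansson and Kapoor, alphabetically by surname: Johansson before Kapoor.
Full order: Greco, Haddad, Fontaine, Achebe, Novak, Tran, Johansson, Kapoor.

Greco, Haddad, Fontaine, Achebe, Novak, Tran, Johansson, Kapoor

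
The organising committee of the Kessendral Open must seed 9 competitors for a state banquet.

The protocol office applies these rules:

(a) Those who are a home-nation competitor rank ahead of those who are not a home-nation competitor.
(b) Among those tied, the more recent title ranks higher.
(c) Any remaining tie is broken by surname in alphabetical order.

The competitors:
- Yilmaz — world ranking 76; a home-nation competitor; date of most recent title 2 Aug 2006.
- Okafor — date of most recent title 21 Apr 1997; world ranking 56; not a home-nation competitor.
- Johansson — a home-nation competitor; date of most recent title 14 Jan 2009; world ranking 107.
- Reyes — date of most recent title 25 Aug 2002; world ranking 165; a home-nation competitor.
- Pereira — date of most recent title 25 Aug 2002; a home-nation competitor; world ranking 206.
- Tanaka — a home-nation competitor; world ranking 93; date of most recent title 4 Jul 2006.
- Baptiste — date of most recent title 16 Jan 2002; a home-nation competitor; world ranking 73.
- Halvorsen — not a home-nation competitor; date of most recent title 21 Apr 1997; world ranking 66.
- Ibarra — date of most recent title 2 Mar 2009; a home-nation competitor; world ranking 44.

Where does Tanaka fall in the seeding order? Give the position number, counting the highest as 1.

By the first rule: Ibarra, Johansson, Yilmaz, Tanaka, Pereira, Reyes and Baptiste (each a home-nation competitor); then Halvorsen and Okafor (both not a home-nation competitor).
Among Ibarra, Johansson, Yilmaz, Tanaka, Pereira, Reyes and Baptiste, by date of most recent title (later first): Ibarra (2 Mar 2009) before Johansson (14 Jan 2009) before Yilmaz (2 Aug 2006) before Tanaka (4 Jul 2006) before Pereira and Reyes (25 Aug 2002) before Baptiste (16 Jan 2002).
Among Pereira and Reyes, alphabetically by surname: Pereira before Reyes.
Halvorsen and Okafor both have date of most recent title 21 Apr 1997, so the next rule applies.
Among Halvorsen and Okafor, alphabetically by surname: Halvorsen before Okafor.
Order: Ibarra, Johansson, Yilmaz, Tanaka, Pereira, Reyes, Baptiste, Halvorsen, Okafor. So position 4.

4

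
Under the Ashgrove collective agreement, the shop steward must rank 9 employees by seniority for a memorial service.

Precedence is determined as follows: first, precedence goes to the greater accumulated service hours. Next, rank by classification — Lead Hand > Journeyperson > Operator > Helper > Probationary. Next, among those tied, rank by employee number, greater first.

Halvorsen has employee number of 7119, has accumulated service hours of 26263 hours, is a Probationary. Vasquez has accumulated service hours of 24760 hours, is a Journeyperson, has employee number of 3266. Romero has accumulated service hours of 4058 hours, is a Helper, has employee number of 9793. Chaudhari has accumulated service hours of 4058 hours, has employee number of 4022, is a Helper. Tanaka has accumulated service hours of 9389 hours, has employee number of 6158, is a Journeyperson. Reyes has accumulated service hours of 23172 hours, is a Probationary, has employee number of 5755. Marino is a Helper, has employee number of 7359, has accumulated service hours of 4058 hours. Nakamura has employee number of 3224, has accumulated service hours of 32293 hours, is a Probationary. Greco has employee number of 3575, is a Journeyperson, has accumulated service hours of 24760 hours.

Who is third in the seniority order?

Greco

By accumulated service hours (higher first): Nakamura (32293 hours); then Halvorsen (26263 hours); then Greco and Vasquez (both 24760 hours); then Reyes (23172 hours); then Tanaka (9389 hours); then Romero, Marino and Chaudhari (each 4058 hours).
Greco and Vasquez are each Journeyperson, so the next rule applies.
Among Greco and Vasquez, by employee number (higher first): Greco (3575) before Vasquez (3266).
Romero, Marino and Chaudhari are each Helper, so the next rule applies.
Among Romero, Marino and Chaudhari, by employee number (higher first): Romero (9793) before Marino (7359) before Chaudhari (4022).
Order: Nakamura, Halvorsen, Greco, Vasquez, Reyes, Tanaka, Romero, Marino, Chaudhari.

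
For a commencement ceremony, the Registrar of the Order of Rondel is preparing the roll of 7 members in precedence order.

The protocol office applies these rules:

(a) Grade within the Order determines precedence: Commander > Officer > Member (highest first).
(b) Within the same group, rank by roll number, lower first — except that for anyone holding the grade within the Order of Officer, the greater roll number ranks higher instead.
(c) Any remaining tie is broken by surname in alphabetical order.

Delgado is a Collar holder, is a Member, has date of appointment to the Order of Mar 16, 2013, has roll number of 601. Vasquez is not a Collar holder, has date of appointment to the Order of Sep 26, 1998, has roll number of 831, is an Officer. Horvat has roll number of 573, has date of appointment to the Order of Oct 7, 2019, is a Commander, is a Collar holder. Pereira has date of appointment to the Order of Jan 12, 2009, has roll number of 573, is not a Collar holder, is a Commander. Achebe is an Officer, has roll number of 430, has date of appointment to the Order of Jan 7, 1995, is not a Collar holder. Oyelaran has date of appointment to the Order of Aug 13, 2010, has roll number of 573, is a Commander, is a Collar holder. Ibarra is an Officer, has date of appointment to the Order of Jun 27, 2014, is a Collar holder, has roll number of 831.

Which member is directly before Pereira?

Oyelaran

By grade within the Order: Horvat, Oyelaran and Pereira (Commander); then Ibarra, Vasquez and Achebe (Officer); then Delgado (Member).
Horvat, Oyelaran and Pereira all have roll number 573, so the next rule applies.
Among Horvat, Oyelaran and Pereira, alphabetically by surname: Horvat before Oyelaran before Pereira.
Among Ibarra, Vasquez and Achebe, by roll number (higher first) (reversed rule for this group): Ibarra and Vasquez (831) before Achebe (430).
Among Ibarra and Vasquez, alphabetically by surname: Ibarra before Vasquez.
Order: Horvat, Oyelaran, Pereira, Ibarra, Vasquez, Achebe, Delgado.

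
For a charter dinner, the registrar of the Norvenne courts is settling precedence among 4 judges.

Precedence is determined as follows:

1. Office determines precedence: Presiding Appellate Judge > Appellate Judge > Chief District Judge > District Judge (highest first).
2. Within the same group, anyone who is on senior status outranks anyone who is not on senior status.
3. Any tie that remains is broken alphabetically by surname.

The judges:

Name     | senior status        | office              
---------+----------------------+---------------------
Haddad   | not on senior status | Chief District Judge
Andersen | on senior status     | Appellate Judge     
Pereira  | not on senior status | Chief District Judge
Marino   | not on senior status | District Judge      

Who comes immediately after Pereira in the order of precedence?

Marino

By office: Andersen (Appellate Judge); then Haddad and Pereira (Chief District Judge); then Marino (District Judge).
Haddad and Pereira are each not on senior status, so the next rule applies.
Among Haddad and Pereira, alphabetically by surname: Haddad before Pereira.
Order: Andersen, Haddad, Pereira, Marino.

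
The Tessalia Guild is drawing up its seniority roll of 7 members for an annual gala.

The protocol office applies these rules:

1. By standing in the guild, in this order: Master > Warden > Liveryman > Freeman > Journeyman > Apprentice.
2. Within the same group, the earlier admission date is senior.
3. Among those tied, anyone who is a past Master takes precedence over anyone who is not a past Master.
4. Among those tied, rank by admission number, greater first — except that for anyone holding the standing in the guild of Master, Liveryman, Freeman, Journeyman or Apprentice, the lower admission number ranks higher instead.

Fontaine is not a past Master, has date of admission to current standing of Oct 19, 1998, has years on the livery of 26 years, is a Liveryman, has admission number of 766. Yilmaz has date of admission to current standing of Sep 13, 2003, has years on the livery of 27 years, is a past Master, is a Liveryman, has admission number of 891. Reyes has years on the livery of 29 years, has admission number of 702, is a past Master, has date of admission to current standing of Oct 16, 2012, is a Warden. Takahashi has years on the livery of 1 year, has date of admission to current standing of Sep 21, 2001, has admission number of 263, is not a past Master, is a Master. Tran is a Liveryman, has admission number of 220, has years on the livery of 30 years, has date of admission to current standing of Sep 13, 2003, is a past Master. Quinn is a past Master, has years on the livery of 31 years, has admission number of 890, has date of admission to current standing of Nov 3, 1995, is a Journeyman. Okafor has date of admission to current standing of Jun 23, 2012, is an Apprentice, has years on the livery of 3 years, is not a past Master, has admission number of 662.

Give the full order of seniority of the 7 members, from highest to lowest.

By standing in the guild: Takahashi (Master); then Reyes (Warden); then Fontaine, Tran and Yilmaz (Liveryman); then Quinn (Journeyman); then Okafor (Apprentice).
Among Fontaine, Tran and Yilmaz, by date of admission to current standing (earlier first): Fontaine (Oct 19, 1998) before Tran and Yilmaz (Sep 13, 2003).
Tran and Yilmaz are each a past Master, so the next rule applies.
Among Tran and Yilmaz, by admission number (lower first) (reversed rule for this group): Tran (220) before Yilmaz (891).
Full order: Takahashi, Reyes, Fontaine, Tran, Yilmaz, Quinn, Okafor.

Takahashi, Reyes, Fontaine, Tran, Yilmaz, Quinn, Okafor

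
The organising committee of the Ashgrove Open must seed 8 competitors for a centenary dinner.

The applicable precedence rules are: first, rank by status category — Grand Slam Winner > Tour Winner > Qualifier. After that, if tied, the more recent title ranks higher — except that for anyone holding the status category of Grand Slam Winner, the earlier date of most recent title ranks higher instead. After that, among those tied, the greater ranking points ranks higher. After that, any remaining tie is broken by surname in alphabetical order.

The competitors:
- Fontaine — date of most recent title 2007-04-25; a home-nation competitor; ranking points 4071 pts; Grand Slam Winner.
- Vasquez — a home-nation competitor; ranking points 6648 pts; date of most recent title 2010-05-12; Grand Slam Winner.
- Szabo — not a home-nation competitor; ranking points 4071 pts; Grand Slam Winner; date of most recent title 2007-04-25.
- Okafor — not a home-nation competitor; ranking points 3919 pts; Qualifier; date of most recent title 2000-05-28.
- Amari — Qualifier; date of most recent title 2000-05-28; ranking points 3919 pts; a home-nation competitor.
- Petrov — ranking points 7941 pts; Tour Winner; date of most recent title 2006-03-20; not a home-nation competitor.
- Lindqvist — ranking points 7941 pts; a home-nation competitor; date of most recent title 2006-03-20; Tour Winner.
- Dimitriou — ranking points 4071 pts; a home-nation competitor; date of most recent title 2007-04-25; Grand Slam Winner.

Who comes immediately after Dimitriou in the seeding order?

Fontaine

By status category: Dimitriou, Fontaine, Szabo and Vasquez (Grand Slam Winner); then Lindqvist and Petrov (Tour Winner); then Amari and Okafor (Qualifier).
Among Dimitriou, Fontaine, Szabo and Vasquez, by date of most recent title (earlier first) (reversed rule for this group): Dimitriou, Fontaine and Szabo (2007-04-25) before Vasquez (2010-05-12).
Dimitriou, Fontaine and Szabo all have ranking points 4071 pts, so the next rule applies.
Among Dimitriou, Fontaine and Szabo, alphabetically by surname: Dimitriou before Fontaine before Szabo.
Lindqvist and Petrov both have date of most recent title 2006-03-20, so the next rule applies.
Lindqvist and Petrov both have ranking points 7941 pts, so the next rule applies.
Among Lindqvist and Petrov, alphabetically by surname: Lindqvist before Petrov.
Amari and Okafor both have date of most recent title 2000-05-28, so the next rule applies.
Amari and Okafor both have ranking points 3919 pts, so the next rule applies.
Among Amari and Okafor, alphabetically by surname: Amari before Okafor.
Order: Dimitriou, Fontaine, Szabo, Vasquez, Lindqvist, Petrov, Amari, Okafor.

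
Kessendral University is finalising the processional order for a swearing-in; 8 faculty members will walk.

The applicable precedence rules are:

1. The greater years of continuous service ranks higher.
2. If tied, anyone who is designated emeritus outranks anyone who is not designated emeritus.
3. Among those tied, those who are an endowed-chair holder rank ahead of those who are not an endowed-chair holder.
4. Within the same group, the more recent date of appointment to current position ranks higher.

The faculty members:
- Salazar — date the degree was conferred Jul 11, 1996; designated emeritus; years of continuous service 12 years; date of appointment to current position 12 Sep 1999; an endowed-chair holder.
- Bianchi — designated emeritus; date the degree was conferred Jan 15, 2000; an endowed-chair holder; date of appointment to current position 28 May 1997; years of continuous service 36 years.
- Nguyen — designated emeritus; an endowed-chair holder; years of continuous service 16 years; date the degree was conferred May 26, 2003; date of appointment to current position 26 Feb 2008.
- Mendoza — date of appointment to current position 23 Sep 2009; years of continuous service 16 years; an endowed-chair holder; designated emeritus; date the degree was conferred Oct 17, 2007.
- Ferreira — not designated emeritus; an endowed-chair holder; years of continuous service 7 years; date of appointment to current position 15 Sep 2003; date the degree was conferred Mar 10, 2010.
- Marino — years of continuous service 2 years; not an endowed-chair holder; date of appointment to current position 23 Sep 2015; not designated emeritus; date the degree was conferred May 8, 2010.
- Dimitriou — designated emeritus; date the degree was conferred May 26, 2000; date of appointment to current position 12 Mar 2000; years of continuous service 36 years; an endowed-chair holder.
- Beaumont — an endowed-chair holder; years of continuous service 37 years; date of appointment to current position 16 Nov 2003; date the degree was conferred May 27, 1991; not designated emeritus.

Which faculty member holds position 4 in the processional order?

Mendoza

By years of continuous service (higher first): Beaumont (37 years); then Dimitriou and Bianchi (both 36 years); then Mendoza and Nguyen (both 16 years); then Salazar (12 years); then Ferreira (7 years); then Marino (2 years).
Dimitriou and Bianchi are each designated emeritus, so the next rule applies.
Dimitriou and Bianchi are each an endowed-chair holder, so the next rule applies.
Among Dimitriou and Bianchi, by date of appointment to current position (later first): Dimitriou (12 Mar 2000) before Bianchi (28 May 1997).
Mendoza and Nguyen are each designated emeritus, so the next rule applies.
Mendoza and Nguyen are each an endowed-chair holder, so the next rule applies.
Among Mendoza and Nguyen, by date of appointment to current position (later first): Mendoza (23 Sep 2009) before Nguyen (26 Feb 2008).
Order: Beaumont, Dimitriou, Bianchi, Mendoza, Nguyen, Salazar, Ferreira, Marino.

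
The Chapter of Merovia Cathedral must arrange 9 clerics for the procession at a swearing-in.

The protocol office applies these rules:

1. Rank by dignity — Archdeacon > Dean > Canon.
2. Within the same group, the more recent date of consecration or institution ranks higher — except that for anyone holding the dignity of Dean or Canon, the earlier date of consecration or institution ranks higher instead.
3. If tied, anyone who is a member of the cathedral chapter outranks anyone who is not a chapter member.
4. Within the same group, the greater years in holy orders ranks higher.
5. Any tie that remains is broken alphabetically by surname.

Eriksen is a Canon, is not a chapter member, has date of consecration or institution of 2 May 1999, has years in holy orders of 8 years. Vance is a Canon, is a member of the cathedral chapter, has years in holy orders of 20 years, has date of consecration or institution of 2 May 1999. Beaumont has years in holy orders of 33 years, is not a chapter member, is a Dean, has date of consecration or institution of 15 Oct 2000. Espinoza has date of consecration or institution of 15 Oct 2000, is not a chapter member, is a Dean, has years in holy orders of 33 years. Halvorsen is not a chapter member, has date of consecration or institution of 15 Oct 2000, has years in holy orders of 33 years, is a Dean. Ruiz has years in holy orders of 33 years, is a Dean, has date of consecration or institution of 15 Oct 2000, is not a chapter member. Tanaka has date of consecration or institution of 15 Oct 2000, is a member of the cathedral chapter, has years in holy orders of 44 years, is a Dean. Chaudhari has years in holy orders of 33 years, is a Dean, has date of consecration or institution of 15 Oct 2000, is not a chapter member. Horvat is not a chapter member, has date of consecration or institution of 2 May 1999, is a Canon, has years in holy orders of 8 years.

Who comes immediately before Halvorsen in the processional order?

Espinoza

By dignity: Tanaka, Beaumont, Chaudhari, Espinoza, Halvorsen and Ruiz (Dean); then Vance, Eriksen and Horvat (Canon).
Tanaka, Beaumont, Chaudhari, Espinoza, Halvorsen and Ruiz all have date of consecration or institution 15 Oct 2000, so the next rule applies.
Among Tanaka, Beaumont, Chaudhari, Espinoza, Halvorsen and Ruiz, a member of the cathedral chapter before not a chapter member: Tanaka (a member of the cathedral chapter) before Beaumont, Chaudhari, Espinoza, Halvorsen and Ruiz (not a chapter member).
Beaumont, Chaudhari, Espinoza, Halvorsen and Ruiz all have years in holy orders 33 years, so the next rule applies.
Among Beaumont, Chaudhari, Espinoza, Halvorsen and Ruiz, alphabetically by surname: Beaumont before Chaudhari before Espinoza before Halvorsen before Ruiz.
Vance, Eriksen and Horvat all have date of consecration or institution 2 May 1999, so the next rule applies.
Among Vance, Eriksen and Horvat, a member of the cathedral chapter before not a chapter member: Vance (a member of the cathedral chapter) before Eriksen and Horvat (not a chapter member).
Eriksen and Horvat both have years in holy orders 8 years, so the next rule applies.
Among Eriksen and Horvat, alphabetically by surname: Eriksen before Horvat.
Order: Tanaka, Beaumont, Chaudhari, Espinoza, Halvorsen, Ruiz, Vance, Eriksen, Horvat.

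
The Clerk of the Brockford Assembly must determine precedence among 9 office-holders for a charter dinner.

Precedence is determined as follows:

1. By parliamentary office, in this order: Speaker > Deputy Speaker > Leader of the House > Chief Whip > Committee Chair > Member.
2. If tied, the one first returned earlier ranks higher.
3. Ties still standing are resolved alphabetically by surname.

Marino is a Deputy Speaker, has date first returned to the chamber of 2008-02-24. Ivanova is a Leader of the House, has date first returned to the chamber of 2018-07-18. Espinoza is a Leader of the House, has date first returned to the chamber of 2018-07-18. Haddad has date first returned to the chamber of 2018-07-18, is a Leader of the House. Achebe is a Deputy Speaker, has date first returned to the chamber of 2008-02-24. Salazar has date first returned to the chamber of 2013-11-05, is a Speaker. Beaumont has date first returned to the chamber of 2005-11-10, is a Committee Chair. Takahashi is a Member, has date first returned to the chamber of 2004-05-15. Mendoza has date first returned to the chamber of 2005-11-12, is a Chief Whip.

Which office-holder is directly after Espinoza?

Haddad

By parliamentary office: Salazar (Speaker); then Achebe and Marino (Deputy Speaker); then Espinoza, Haddad and Ivanova (Leader of the House); then Mendoza (Chief Whip); then Beaumont (Committee Chair); then Takahashi (Member).
Achebe and Marino both have date first returned to the chamber 2008-02-24, so the next rule applies.
Among Achebe and Marino, alphabetically by surname: Achebe before Marino.
Espinoza, Haddad and Ivanova all have date first returned to the chamber 2018-07-18, so the next rule applies.
Among Espinoza, Haddad and Ivanova, alphabetically by surname: Espinoza before Haddad before Ivanova.
Order: Salazar, Achebe, Marino, Espinoza, Haddad, Ivanova, Mendoza, Beaumont, Takahashi.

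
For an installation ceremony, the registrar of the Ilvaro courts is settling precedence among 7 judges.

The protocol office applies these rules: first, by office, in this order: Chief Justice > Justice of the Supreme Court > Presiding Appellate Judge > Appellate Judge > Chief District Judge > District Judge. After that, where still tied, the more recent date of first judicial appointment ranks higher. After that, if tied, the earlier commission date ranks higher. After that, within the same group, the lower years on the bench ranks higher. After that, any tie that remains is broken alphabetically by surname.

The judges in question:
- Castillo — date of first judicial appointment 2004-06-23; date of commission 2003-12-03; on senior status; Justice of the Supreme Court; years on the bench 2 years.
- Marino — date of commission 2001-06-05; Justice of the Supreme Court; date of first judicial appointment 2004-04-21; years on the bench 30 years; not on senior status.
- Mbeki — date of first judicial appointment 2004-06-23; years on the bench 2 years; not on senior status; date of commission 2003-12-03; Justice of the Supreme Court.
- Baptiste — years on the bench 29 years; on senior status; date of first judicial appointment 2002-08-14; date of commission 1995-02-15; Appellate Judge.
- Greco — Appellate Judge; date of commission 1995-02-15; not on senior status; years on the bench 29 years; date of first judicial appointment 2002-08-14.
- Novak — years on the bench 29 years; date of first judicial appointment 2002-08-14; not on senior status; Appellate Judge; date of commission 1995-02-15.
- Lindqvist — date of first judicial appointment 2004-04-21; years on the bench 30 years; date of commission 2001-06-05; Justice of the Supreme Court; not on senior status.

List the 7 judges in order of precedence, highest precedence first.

By office: Castillo, Mbeki, Lindqvist and Marino (Justice of the Supreme Court); then Baptiste, Greco and Novak (Appellate Judge).
Among Castillo, Mbeki, Lindqvist and Marino, by date of first judicial appointment (later first): Castillo and Mbeki (2004-06-23) before Lindqvist and Marino (2004-04-21).
Castillo and Mbeki both have date of commission 2003-12-03, so the next rule applies.
Castillo and Mbeki both have years on the bench 2 years, so the next rule applies.
Among Castillo and Mbeki, alphabetically by surname: Castillo before Mbeki.
Lindqvist and Marino both have date of commission 2001-06-05, so the next rule applies.
Lindqvist and Marino both have years on the bench 30 years, so the next rule applies.
Among Lindqvist and Marino, alphabetically by surname: Lindqvist before Marino.
Baptiste, Greco and Novak all have date of first judicial appointment 2002-08-14, so the next rule applies.
Baptiste, Greco and Novak all have date of commission 1995-02-15, so the next rule applies.
Baptiste, Greco and Novak all have years on the bench 29 years, so the next rule applies.
Among Baptiste, Greco and Novak, alphabetically by surname: Baptiste before Greco before Novak.
Full order: Castillo, Mbeki, Lindqvist, Marino, Baptiste, Greco, Novak.

Castillo, Mbeki, Lindqvist, Marino, Baptiste, Greco, Novak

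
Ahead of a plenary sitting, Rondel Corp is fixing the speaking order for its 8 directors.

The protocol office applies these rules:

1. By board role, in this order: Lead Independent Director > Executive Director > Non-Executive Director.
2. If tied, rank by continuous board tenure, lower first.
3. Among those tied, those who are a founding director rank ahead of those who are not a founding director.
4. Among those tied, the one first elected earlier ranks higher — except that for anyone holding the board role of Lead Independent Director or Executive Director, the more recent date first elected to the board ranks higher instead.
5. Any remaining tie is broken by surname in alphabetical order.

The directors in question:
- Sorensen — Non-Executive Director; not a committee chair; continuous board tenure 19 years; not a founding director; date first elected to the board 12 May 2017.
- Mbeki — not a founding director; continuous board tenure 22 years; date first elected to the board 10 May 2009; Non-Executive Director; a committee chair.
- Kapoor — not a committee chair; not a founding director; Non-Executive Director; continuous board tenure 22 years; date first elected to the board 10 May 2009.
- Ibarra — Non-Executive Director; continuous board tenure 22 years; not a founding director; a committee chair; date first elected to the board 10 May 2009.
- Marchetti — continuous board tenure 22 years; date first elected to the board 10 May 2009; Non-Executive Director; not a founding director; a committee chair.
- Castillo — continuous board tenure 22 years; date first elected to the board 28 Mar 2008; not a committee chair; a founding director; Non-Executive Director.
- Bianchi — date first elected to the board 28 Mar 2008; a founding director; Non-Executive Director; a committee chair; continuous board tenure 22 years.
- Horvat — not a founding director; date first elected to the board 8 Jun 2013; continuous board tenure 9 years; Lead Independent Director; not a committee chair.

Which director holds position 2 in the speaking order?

Sorensen

By board role: Horvat (Lead Independent Director); then Sorensen, Bianchi, Castillo, Ibarra, Kapoor, Marchetti and Mbeki (Non-Executive Director).
Among Sorensen, Bianchi, Castillo, Ibarra, Kapoor, Marchetti and Mbeki, by continuous board tenure (lower first): Sorensen (19 years) before Bianchi, Castillo, Ibarra, Kapoor, Marchetti and Mbeki (22 years).
Among Bianchi, Castillo, Ibarra, Kapoor, Marchetti and Mbeki, a founding director before not a founding director: Bianchi and Castillo (a founding director) before Ibarra, Kapoor, Marchetti and Mbeki (not a founding director).
Bianchi and Castillo both have date first elected to the board 28 Mar 2008, so the next rule applies.
Among Bianchi and Castillo, alphabetically by surname: Bianchi before Castillo.
Ibarra, Kapoor, Marchetti and Mbeki all have date first elected to the board 10 May 2009, so the next rule applies.
Among Ibarra, Kapoor, Marchetti and Mbeki, alphabetically by surname: Ibarra before Kapoor before Marchetti before Mbeki.
Order: Horvat, Sorensen, Bianchi, Castillo, Ibarra, Kapoor, Marchetti, Mbeki.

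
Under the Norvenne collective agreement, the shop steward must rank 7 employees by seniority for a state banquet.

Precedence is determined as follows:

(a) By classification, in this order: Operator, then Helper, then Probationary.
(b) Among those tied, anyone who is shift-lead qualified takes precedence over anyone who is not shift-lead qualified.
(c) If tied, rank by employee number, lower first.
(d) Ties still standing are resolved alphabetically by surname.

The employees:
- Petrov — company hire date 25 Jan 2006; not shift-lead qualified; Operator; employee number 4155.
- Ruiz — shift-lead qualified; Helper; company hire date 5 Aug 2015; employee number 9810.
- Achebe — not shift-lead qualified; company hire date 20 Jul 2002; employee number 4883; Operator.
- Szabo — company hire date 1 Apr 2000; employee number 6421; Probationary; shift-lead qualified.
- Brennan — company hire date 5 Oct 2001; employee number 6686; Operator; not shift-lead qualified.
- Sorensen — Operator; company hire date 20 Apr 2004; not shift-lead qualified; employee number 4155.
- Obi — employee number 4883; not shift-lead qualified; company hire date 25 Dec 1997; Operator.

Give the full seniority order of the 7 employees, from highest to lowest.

Petrov, Sorensen, Achebe, Obi, Brennan, Ruiz, Szabo

By classification: Petrov, Sorensen, Achebe, Obi and Brennan (Operator); then Ruiz (Helper); then Szabo (Probationary).
Petrov, Sorensen, Achebe, Obi and Brennan are each not shift-lead qualified, so the next rule applies.
Among Petrov, Sorensen, Achebe, Obi and Brennan, by employee number (lower first): Petrov and Sorensen (4155) before Achebe and Obi (4883) before Brennan (6686).
Among Petrov and Sorensen, alphabetically by surname: Petrov before Sorensen.
Among Achebe and Obi, alphabetically by surname: Achebe before Obi.
Full order: Petrov, Sorensen, Achebe, Obi, Brennan, Ruiz, Szabo.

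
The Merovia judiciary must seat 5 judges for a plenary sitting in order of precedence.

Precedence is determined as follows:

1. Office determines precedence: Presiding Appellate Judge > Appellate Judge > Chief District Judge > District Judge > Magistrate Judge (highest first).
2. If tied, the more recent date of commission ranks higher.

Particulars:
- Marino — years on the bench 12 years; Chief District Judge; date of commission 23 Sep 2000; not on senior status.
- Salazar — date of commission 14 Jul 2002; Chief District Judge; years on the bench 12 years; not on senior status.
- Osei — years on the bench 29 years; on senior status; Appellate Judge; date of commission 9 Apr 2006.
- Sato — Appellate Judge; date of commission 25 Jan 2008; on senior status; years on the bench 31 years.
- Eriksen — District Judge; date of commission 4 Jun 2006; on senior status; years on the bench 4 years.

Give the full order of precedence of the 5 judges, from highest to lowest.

Sato, Osei, Salazar, Marino, Eriksen

By office: Sato and Osei (Appellate Judge); then Salazar and Marino (Chief District Judge); then Eriksen (District Judge).
Among Sato and Osei, by date of commission (later first): Sato (25 Jan 2008) before Osei (9 Apr 2006).
Among Salazar and Marino, by date of commission (later first): Salazar (14 Jul 2002) before Marino (23 Sep 2000).
Full order: Sato, Osei, Salazar, Marino, Eriksen.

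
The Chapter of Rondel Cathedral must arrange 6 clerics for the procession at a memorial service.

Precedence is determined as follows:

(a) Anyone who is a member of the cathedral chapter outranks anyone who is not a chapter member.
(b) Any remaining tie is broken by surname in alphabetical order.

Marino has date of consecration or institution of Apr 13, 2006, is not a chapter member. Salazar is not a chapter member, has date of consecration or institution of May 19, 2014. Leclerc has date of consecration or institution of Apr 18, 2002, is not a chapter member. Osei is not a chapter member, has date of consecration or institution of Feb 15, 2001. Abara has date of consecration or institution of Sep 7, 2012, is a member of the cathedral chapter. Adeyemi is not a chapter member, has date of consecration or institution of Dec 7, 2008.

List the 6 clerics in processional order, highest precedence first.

Abara, Adeyemi, Leclerc, Marino, Osei, Salazar

By the first rule: Abara (a member of the cathedral chapter); then Adeyemi, Leclerc, Marino, Osei and Salazar (each not a chapter member).
Among Adeyemi, Leclerc, Marino, Osei and Salazar, alphabetically by surname: Adeyemi before Leclerc before Marino before Osei before Salazar.
Full order: Abara, Adeyemi, Leclerc, Marino, Osei, Salazar.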